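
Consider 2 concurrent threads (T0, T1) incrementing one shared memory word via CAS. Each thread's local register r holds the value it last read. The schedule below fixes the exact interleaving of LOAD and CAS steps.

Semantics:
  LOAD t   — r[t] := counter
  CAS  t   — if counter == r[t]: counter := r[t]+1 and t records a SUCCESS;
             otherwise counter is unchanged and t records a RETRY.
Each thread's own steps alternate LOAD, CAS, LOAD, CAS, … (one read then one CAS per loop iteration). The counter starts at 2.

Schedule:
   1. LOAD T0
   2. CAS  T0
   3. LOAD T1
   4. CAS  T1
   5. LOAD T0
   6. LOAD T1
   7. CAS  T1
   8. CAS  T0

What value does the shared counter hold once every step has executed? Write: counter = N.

counter = 5

[1] T0.load  rd  (counter 2, T0.r 2)
[2] T0.cas  hit  (counter 3, T0.r 2)
[3] T1.load  rd  (counter 3, T1.r 3)
[4] T1.cas  hit  (counter 4, T1.r 3)
[5] T0.load  rd  (counter 4, T0.r 4)
[6] T1.load  rd  (counter 4, T1.r 4)
[7] T1.cas  hit  (counter 5, T1.r 4)
[8] T0.cas  miss  (counter 5, T0.r 4)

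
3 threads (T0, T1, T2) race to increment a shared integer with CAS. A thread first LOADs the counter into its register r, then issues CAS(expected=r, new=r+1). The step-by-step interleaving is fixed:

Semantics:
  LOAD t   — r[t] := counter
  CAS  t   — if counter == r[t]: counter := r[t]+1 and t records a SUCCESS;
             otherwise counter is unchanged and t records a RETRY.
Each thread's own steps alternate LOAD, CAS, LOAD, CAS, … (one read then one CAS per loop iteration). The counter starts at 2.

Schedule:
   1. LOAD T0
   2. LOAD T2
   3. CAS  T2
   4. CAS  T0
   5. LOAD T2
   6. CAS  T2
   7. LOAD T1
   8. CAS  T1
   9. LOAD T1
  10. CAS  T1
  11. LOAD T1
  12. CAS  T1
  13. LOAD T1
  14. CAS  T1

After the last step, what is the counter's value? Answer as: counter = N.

1. LOAD T0 → mem=2 r[T0]=2 [LOAD]
2. LOAD T2 → mem=2 r[T2]=2 [LOAD]
3. CAS T2 → mem=3 r[T2]=2 [OK]
4. CAS T0 → mem=3 r[T0]=2 [RETRY]
5. LOAD T2 → mem=3 r[T2]=3 [LOAD]
6. CAS T2 → mem=4 r[T2]=3 [OK]
7. LOAD T1 → mem=4 r[T1]=4 [LOAD]
8. CAS T1 → mem=5 r[T1]=4 [OK]
9. LOAD T1 → mem=5 r[T1]=5 [LOAD]
10. CAS T1 → mem=6 r[T1]=5 [OK]
11. LOAD T1 → mem=6 r[T1]=6 [LOAD]
12. CAS T1 → mem=7 r[T1]=6 [OK]
13. LOAD T1 → mem=7 r[T1]=7 [LOAD]
14. CAS T1 → mem=8 r[T1]=7 [OK]

counter = 8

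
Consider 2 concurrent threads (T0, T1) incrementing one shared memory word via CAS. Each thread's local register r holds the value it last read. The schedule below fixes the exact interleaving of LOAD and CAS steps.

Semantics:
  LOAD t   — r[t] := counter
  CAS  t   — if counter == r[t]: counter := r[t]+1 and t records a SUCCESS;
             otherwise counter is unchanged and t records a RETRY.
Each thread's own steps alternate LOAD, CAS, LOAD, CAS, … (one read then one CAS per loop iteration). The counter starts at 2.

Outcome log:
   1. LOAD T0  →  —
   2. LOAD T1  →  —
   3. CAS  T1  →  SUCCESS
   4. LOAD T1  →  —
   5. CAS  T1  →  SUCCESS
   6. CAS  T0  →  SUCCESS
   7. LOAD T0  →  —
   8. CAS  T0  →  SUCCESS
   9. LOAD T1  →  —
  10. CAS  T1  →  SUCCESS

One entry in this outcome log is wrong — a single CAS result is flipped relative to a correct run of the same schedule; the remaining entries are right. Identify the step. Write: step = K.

Reference trace:
1. LOAD T0 → mem=2 r[T0]=2 [LOAD]
2. LOAD T1 → mem=2 r[T1]=2 [LOAD]
3. CAS T1 → mem=3 r[T1]=2 [OK]
4. LOAD T1 → mem=3 r[T1]=3 [LOAD]
5. CAS T1 → mem=4 r[T1]=3 [OK]
6. CAS T0 → mem=4 r[T0]=2 [RETRY]
7. LOAD T0 → mem=4 r[T0]=4 [LOAD]
8. CAS T0 → mem=5 r[T0]=4 [OK]
9. LOAD T1 → mem=5 r[T1]=5 [LOAD]
10. CAS T1 → mem=6 r[T1]=5 [OK]
Log disagrees first at step 6.

step = 6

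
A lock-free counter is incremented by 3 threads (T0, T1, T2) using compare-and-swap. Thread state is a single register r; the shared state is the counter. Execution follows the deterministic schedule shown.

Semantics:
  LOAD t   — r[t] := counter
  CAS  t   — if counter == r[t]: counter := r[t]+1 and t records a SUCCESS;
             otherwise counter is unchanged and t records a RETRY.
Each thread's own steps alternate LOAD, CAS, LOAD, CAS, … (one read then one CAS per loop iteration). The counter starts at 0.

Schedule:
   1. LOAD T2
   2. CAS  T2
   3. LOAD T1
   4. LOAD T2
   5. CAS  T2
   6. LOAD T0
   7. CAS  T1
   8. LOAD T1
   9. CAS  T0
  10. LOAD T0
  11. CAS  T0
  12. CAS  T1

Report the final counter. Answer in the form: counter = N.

counter = 4

1. LOAD T2 → mem=0 r[T2]=0 [LOAD]
2. CAS T2 → mem=1 r[T2]=0 [OK]
3. LOAD T1 → mem=1 r[T1]=1 [LOAD]
4. LOAD T2 → mem=1 r[T2]=1 [LOAD]
5. CAS T2 → mem=2 r[T2]=1 [OK]
6. LOAD T0 → mem=2 r[T0]=2 [LOAD]
7. CAS T1 → mem=2 r[T1]=1 [RETRY]
8. LOAD T1 → mem=2 r[T1]=2 [LOAD]
9. CAS T0 → mem=3 r[T0]=2 [OK]
10. LOAD T0 → mem=3 r[T0]=3 [LOAD]
11. CAS T0 → mem=4 r[T0]=3 [OK]
12. CAS T1 → mem=4 r[T1]=2 [RETRY]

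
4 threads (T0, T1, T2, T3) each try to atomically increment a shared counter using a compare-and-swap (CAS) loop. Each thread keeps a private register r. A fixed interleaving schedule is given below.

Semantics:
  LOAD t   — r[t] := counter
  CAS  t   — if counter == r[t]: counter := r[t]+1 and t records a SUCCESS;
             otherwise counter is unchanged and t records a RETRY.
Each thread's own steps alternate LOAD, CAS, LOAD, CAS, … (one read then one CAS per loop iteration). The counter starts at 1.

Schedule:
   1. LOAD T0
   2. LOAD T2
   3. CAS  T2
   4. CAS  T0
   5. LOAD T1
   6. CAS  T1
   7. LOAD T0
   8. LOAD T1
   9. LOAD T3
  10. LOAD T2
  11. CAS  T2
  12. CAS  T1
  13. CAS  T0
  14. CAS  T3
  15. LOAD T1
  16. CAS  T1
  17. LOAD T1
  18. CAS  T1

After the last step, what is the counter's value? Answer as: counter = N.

counter = 6

[1] T0.load  rd  (counter 1, T0.r 1)
[2] T2.load  rd  (counter 1, T2.r 1)
[3] T2.cas  hit  (counter 2, T2.r 1)
[4] T0.cas  miss  (counter 2, T0.r 1)
[5] T1.load  rd  (counter 2, T1.r 2)
[6] T1.cas  hit  (counter 3, T1.r 2)
[7] T0.load  rd  (counter 3, T0.r 3)
[8] T1.load  rd  (counter 3, T1.r 3)
[9] T3.load  rd  (counter 3, T3.r 3)
[10] T2.load  rd  (counter 3, T2.r 3)
[11] T2.cas  hit  (counter 4, T2.r 3)
[12] T1.cas  miss  (counter 4, T1.r 3)
[13] T0.cas  miss  (counter 4, T0.r 3)
[14] T3.cas  miss  (counter 4, T3.r 3)
[15] T1.load  rd  (counter 4, T1.r 4)
[16] T1.cas  hit  (counter 5, T1.r 4)
[17] T1.load  rd  (counter 5, T1.r 5)
[18] T1.cas  hit  (counter 6, T1.r 5)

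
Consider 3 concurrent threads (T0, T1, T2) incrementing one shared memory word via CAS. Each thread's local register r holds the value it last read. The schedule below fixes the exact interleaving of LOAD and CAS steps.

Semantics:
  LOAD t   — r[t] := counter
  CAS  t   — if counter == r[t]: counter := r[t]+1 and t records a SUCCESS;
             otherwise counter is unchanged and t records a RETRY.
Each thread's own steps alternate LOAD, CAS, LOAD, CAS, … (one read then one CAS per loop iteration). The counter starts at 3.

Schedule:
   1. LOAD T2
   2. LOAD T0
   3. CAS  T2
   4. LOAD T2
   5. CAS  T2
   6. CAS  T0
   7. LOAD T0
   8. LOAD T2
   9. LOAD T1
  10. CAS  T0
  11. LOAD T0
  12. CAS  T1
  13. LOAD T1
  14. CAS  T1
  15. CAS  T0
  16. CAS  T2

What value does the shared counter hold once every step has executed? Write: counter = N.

counter = 7

   1) LOAD T2:  M=3  r_T2=3
   2) LOAD T0:  M=3  r_T0=3
   3) CAS  T2:  M=4  r_T2=3 ✓
   4) LOAD T2:  M=4  r_T2=4
   5) CAS  T2:  M=5  r_T2=4 ✓
   6) CAS  T0:  M=5  r_T0=3 ✗
   7) LOAD T0:  M=5  r_T0=5
   8) LOAD T2:  M=5  r_T2=5
   9) LOAD T1:  M=5  r_T1=5
  10) CAS  T0:  M=6  r_T0=5 ✓
  11) LOAD T0:  M=6  r_T0=6
  12) CAS  T1:  M=6  r_T1=5 ✗
  13) LOAD T1:  M=6  r_T1=6
  14) CAS  T1:  M=7  r_T1=6 ✓
  15) CAS  T0:  M=7  r_T0=6 ✗
  16) CAS  T2:  M=7  r_T2=5 ✗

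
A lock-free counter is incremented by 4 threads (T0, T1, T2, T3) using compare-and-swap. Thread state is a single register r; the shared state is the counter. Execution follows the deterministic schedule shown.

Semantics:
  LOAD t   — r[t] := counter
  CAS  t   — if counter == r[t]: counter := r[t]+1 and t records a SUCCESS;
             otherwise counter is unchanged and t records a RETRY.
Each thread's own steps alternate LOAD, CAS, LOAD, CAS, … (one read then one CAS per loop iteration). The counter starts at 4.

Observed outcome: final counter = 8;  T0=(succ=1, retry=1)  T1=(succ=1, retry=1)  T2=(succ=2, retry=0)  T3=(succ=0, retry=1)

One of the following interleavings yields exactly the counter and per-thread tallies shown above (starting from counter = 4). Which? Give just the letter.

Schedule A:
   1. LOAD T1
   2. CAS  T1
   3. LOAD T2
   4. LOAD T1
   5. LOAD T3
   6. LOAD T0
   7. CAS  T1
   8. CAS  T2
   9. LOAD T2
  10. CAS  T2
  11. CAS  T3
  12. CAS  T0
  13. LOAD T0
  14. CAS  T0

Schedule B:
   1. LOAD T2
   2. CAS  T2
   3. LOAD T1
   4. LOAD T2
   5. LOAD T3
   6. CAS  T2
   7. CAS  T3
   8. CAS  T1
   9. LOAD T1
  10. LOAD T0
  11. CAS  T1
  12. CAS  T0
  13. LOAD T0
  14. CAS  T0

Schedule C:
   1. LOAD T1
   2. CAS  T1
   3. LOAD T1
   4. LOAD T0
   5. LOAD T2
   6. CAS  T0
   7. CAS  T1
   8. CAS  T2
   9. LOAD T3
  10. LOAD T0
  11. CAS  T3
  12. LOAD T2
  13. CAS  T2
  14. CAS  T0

B

Simulating candidate B:
[1] T2.load  rd  (counter 4, T2.r 4)
[2] T2.cas  hit  (counter 5, T2.r 4)
[3] T1.load  rd  (counter 5, T1.r 5)
[4] T2.load  rd  (counter 5, T2.r 5)
[5] T3.load  rd  (counter 5, T3.r 5)
[6] T2.cas  hit  (counter 6, T2.r 5)
[7] T3.cas  miss  (counter 6, T3.r 5)
[8] T1.cas  miss  (counter 6, T1.r 5)
[9] T1.load  rd  (counter 6, T1.r 6)
[10] T0.load  rd  (counter 6, T0.r 6)
[11] T1.cas  hit  (counter 7, T1.r 6)
[12] T0.cas  miss  (counter 7, T0.r 6)
[13] T0.load  rd  (counter 7, T0.r 7)
[14] T0.cas  hit  (counter 8, T0.r 7)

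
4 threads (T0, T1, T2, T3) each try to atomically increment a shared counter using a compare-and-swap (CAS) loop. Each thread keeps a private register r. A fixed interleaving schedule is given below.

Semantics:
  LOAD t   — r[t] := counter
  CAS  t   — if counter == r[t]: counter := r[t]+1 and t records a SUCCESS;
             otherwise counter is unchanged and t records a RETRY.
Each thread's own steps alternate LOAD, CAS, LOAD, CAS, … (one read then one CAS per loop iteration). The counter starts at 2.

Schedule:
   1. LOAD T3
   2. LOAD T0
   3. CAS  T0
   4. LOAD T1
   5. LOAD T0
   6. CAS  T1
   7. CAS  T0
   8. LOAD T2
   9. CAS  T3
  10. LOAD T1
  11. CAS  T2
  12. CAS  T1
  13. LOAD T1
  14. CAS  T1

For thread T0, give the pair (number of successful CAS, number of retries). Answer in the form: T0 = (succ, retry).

T0 = (1, 1)

step 1: T3 LOAD ⇒ load; ctr=2 reg=2
step 2: T0 LOAD ⇒ load; ctr=2 reg=2
step 3: T0 CAS ⇒ ok; ctr=3 reg=2
step 4: T1 LOAD ⇒ load; ctr=3 reg=3
step 5: T0 LOAD ⇒ load; ctr=3 reg=3
step 6: T1 CAS ⇒ ok; ctr=4 reg=3
step 7: T0 CAS ⇒ retry; ctr=4 reg=3
step 8: T2 LOAD ⇒ load; ctr=4 reg=4
step 9: T3 CAS ⇒ retry; ctr=4 reg=2
step 10: T1 LOAD ⇒ load; ctr=4 reg=4
step 11: T2 CAS ⇒ ok; ctr=5 reg=4
step 12: T1 CAS ⇒ retry; ctr=5 reg=4
step 13: T1 LOAD ⇒ load; ctr=5 reg=5
step 14: T1 CAS ⇒ ok; ctr=6 reg=5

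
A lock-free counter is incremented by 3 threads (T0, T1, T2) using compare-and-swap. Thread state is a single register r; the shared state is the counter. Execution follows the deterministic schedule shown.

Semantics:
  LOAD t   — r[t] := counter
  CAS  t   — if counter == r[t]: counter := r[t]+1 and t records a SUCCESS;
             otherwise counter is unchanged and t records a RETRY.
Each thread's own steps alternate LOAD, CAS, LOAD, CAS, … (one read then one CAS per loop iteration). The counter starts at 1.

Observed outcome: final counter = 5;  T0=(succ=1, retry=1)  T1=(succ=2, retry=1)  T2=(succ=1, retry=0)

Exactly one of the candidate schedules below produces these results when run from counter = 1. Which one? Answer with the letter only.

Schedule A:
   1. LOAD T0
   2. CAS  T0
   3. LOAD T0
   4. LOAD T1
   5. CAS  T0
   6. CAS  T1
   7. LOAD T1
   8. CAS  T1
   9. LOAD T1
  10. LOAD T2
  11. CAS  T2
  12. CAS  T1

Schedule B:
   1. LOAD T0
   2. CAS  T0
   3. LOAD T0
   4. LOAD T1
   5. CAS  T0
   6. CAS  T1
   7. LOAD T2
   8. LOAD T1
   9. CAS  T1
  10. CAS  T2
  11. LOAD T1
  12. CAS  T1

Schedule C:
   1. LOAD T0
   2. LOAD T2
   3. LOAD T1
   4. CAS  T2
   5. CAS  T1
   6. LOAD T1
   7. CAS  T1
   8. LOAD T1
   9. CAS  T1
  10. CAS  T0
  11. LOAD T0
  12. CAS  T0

Tracing schedule C:
[1] T0.load  rd  (counter 1, T0.r 1)
[2] T2.load  rd  (counter 1, T2.r 1)
[3] T1.load  rd  (counter 1, T1.r 1)
[4] T2.cas  hit  (counter 2, T2.r 1)
[5] T1.cas  miss  (counter 2, T1.r 1)
[6] T1.load  rd  (counter 2, T1.r 2)
[7] T1.cas  hit  (counter 3, T1.r 2)
[8] T1.load  rd  (counter 3, T1.r 3)
[9] T1.cas  hit  (counter 4, T1.r 3)
[10] T0.cas  miss  (counter 4, T0.r 1)
[11] T0.load  rd  (counter 4, T0.r 4)
[12] T0.cas  hit  (counter 5, T0.r 4)

C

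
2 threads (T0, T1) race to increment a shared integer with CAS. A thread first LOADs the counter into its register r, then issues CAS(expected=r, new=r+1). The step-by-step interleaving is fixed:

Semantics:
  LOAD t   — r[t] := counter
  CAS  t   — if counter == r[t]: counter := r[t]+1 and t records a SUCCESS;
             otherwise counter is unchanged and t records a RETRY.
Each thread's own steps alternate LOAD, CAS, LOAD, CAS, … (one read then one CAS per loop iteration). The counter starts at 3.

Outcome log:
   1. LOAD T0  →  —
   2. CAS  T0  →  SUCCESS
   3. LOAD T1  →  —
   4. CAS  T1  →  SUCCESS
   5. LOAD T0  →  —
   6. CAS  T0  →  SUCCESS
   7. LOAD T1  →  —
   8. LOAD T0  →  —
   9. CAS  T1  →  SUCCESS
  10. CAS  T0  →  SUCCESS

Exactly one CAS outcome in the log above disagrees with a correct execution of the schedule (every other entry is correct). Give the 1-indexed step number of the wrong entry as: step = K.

step = 10

Correct run:
   1) LOAD T0:  M=3  r_T0=3
   2) CAS  T0:  M=4  r_T0=3 ✓
   3) LOAD T1:  M=4  r_T1=4
   4) CAS  T1:  M=5  r_T1=4 ✓
   5) LOAD T0:  M=5  r_T0=5
   6) CAS  T0:  M=6  r_T0=5 ✓
   7) LOAD T1:  M=6  r_T1=6
   8) LOAD T0:  M=6  r_T0=6
   9) CAS  T1:  M=7  r_T1=6 ✓
  10) CAS  T0:  M=7  r_T0=6 ✗
Flip is step 10.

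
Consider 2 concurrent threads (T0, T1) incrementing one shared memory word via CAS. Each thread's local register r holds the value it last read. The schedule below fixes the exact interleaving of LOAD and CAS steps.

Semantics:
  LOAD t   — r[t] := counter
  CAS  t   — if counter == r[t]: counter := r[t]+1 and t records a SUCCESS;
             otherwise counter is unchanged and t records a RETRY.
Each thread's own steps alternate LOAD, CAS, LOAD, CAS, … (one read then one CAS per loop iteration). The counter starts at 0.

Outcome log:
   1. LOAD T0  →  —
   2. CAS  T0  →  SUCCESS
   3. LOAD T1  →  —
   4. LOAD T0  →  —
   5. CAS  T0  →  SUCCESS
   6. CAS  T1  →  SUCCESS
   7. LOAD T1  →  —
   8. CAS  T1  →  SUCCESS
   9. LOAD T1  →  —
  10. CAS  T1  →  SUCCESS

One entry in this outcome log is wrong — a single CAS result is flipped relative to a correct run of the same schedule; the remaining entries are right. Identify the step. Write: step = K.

Correct run:
step 1: T0 LOAD ⇒ load; ctr=0 reg=0
step 2: T0 CAS ⇒ ok; ctr=1 reg=0
step 3: T1 LOAD ⇒ load; ctr=1 reg=1
step 4: T0 LOAD ⇒ load; ctr=1 reg=1
step 5: T0 CAS ⇒ ok; ctr=2 reg=1
step 6: T1 CAS ⇒ retry; ctr=2 reg=1
step 7: T1 LOAD ⇒ load; ctr=2 reg=2
step 8: T1 CAS ⇒ ok; ctr=3 reg=2
step 9: T1 LOAD ⇒ load; ctr=3 reg=3
step 10: T1 CAS ⇒ ok; ctr=4 reg=3
Flip is step 6.

step = 6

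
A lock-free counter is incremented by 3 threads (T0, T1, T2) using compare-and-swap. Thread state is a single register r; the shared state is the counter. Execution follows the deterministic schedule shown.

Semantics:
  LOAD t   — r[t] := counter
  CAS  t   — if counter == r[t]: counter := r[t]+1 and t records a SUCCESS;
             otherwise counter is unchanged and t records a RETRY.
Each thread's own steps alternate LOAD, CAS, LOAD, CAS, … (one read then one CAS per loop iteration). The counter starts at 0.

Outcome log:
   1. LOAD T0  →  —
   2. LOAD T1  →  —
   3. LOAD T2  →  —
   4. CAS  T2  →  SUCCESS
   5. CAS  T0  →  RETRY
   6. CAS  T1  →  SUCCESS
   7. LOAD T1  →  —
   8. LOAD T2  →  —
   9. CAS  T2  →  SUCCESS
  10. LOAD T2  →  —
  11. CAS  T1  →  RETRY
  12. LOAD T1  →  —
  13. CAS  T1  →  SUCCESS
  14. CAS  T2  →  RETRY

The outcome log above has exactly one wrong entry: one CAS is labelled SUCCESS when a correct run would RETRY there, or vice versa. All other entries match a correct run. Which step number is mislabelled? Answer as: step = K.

Reference trace:
1. LOAD T0 → mem=0 r[T0]=0 [LOAD]
2. LOAD T1 → mem=0 r[T1]=0 [LOAD]
3. LOAD T2 → mem=0 r[T2]=0 [LOAD]
4. CAS T2 → mem=1 r[T2]=0 [OK]
5. CAS T0 → mem=1 r[T0]=0 [RETRY]
6. CAS T1 → mem=1 r[T1]=0 [RETRY]
7. LOAD T1 → mem=1 r[T1]=1 [LOAD]
8. LOAD T2 → mem=1 r[T2]=1 [LOAD]
9. CAS T2 → mem=2 r[T2]=1 [OK]
10. LOAD T2 → mem=2 r[T2]=2 [LOAD]
11. CAS T1 → mem=2 r[T1]=1 [RETRY]
12. LOAD T1 → mem=2 r[T1]=2 [LOAD]
13. CAS T1 → mem=3 r[T1]=2 [OK]
14. CAS T2 → mem=3 r[T2]=2 [RETRY]
Mismatch at 6.

step = 6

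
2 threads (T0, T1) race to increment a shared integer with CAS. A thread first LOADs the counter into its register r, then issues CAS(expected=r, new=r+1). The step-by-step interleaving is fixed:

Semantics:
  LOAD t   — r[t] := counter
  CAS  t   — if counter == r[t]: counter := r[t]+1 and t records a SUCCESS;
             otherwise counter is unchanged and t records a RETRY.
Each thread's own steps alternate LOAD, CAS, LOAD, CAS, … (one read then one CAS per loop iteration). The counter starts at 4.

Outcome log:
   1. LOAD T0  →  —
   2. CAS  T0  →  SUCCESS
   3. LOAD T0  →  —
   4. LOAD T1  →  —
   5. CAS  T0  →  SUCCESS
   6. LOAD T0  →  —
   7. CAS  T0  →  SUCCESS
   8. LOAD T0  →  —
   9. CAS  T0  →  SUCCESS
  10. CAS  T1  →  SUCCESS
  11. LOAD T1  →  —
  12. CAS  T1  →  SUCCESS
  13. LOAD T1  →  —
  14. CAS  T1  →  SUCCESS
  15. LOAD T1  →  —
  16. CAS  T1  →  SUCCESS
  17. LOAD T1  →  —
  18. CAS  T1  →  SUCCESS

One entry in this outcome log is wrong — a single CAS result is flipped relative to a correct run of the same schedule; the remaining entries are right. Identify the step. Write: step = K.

Reference trace:
[1] T0.load  rd  (counter 4, T0.r 4)
[2] T0.cas  hit  (counter 5, T0.r 4)
[3] T0.load  rd  (counter 5, T0.r 5)
[4] T1.load  rd  (counter 5, T1.r 5)
[5] T0.cas  hit  (counter 6, T0.r 5)
[6] T0.load  rd  (counter 6, T0.r 6)
[7] T0.cas  hit  (counter 7, T0.r 6)
[8] T0.load  rd  (counter 7, T0.r 7)
[9] T0.cas  hit  (counter 8, T0.r 7)
[10] T1.cas  miss  (counter 8, T1.r 5)
[11] T1.load  rd  (counter 8, T1.r 8)
[12] T1.cas  hit  (counter 9, T1.r 8)
[13] T1.load  rd  (counter 9, T1.r 9)
[14] T1.cas  hit  (counter 10, T1.r 9)
[15] T1.load  rd  (counter 10, T1.r 10)
[16] T1.cas  hit  (counter 11, T1.r 10)
[17] T1.load  rd  (counter 11, T1.r 11)
[18] T1.cas  hit  (counter 12, T1.r 11)
Mismatch at 10.

step = 10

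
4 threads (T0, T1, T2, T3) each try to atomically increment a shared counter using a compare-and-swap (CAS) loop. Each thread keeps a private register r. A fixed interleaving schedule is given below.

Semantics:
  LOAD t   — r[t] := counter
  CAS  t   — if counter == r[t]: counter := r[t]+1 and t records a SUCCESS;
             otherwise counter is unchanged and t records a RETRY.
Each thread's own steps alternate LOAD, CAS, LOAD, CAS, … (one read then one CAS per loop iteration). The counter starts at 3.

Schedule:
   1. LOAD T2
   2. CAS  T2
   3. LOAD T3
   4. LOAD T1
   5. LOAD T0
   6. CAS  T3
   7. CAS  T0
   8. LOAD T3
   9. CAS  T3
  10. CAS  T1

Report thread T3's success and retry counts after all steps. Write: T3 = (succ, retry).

T3 = (2, 0)

1. LOAD T2 → mem=3 r[T2]=3 [LOAD]
2. CAS T2 → mem=4 r[T2]=3 [OK]
3. LOAD T3 → mem=4 r[T3]=4 [LOAD]
4. LOAD T1 → mem=4 r[T1]=4 [LOAD]
5. LOAD T0 → mem=4 r[T0]=4 [LOAD]
6. CAS T3 → mem=5 r[T3]=4 [OK]
7. CAS T0 → mem=5 r[T0]=4 [RETRY]
8. LOAD T3 → mem=5 r[T3]=5 [LOAD]
9. CAS T3 → mem=6 r[T3]=5 [OK]
10. CAS T1 → mem=6 r[T1]=4 [RETRY]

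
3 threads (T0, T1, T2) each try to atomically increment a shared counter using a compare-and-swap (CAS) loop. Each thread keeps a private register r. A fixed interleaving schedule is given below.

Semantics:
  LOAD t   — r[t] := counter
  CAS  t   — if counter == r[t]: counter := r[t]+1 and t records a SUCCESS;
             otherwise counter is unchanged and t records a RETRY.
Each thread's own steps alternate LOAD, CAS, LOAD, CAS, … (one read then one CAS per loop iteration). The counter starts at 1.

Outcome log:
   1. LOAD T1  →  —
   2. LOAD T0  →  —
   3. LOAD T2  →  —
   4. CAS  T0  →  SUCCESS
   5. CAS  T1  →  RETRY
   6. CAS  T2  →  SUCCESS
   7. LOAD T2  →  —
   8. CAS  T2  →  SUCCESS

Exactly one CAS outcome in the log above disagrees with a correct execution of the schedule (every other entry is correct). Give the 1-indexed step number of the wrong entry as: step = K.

Correct run:
[1] T1.load  rd  (counter 1, T1.r 1)
[2] T0.load  rd  (counter 1, T0.r 1)
[3] T2.load  rd  (counter 1, T2.r 1)
[4] T0.cas  hit  (counter 2, T0.r 1)
[5] T1.cas  miss  (counter 2, T1.r 1)
[6] T2.cas  miss  (counter 2, T2.r 1)
[7] T2.load  rd  (counter 2, T2.r 2)
[8] T2.cas  hit  (counter 3, T2.r 2)
Log disagrees first at step 6.

step = 6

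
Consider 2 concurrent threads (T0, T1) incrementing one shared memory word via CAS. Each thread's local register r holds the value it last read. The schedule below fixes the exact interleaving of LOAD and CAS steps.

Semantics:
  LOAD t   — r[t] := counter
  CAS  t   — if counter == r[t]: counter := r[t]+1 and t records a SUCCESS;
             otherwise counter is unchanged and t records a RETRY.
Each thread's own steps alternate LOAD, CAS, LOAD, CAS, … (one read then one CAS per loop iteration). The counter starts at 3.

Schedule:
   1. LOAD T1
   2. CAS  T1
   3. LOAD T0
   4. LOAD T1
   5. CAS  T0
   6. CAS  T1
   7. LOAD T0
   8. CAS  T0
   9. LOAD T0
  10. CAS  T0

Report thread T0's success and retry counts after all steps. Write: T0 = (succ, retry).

T0 = (3, 0)

#1 T1 reads 3
#2 T1 CAS(3→4) writes; counter now 4
#3 T0 reads 4
#4 T1 reads 4
#5 T0 CAS(4→5) writes; counter now 5
#6 T1 CAS(4→5) fails; counter now 5
#7 T0 reads 5
#8 T0 CAS(5→6) writes; counter now 6
#9 T0 reads 6
#10 T0 CAS(6→7) writes; counter now 7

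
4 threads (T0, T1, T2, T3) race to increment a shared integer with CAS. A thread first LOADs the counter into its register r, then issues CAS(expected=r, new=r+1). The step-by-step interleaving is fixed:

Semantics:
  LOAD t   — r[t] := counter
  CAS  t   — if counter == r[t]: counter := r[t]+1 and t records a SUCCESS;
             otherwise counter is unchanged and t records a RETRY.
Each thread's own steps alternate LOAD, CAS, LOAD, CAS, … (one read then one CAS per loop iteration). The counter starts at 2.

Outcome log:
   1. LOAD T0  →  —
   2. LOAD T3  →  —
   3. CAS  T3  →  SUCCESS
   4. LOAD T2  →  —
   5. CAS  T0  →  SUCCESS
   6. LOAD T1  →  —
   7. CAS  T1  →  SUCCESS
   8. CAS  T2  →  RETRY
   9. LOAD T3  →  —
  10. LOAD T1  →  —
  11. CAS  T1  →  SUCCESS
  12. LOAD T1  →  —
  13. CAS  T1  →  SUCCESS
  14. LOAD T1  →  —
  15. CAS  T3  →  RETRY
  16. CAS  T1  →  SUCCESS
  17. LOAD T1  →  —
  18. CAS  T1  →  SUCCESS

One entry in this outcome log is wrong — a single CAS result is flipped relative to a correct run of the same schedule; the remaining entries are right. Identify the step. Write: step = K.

step = 5

Correct run:
#1 T0 reads 2
#2 T3 reads 2
#3 T3 CAS(2→3) writes; counter now 3
#4 T2 reads 3
#5 T0 CAS(2→3) fails; counter now 3
#6 T1 reads 3
#7 T1 CAS(3→4) writes; counter now 4
#8 T2 CAS(3→4) fails; counter now 4
#9 T3 reads 4
#10 T1 reads 4
#11 T1 CAS(4→5) writes; counter now 5
#12 T1 reads 5
#13 T1 CAS(5→6) writes; counter now 6
#14 T1 reads 6
#15 T3 CAS(4→5) fails; counter now 6
#16 T1 CAS(6→7) writes; counter now 7
#17 T1 reads 7
#18 T1 CAS(7→8) writes; counter now 8
Flip is step 5.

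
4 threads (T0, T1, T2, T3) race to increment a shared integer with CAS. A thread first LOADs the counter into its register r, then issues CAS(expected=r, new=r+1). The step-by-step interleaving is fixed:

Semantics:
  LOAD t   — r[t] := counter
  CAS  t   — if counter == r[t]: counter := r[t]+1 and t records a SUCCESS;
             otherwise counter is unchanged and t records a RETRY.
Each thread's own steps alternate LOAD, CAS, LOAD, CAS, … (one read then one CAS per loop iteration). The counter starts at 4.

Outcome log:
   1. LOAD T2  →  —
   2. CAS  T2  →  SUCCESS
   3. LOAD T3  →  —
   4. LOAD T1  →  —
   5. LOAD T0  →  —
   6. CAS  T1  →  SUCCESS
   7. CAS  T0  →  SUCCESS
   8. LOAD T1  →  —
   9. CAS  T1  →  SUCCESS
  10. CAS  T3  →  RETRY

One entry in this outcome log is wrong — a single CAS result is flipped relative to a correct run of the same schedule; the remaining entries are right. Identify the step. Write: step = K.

step = 7

Correct run:
step 1: T2 LOAD ⇒ load; ctr=4 reg=4
step 2: T2 CAS ⇒ ok; ctr=5 reg=4
step 3: T3 LOAD ⇒ load; ctr=5 reg=5
step 4: T1 LOAD ⇒ load; ctr=5 reg=5
step 5: T0 LOAD ⇒ load; ctr=5 reg=5
step 6: T1 CAS ⇒ ok; ctr=6 reg=5
step 7: T0 CAS ⇒ retry; ctr=6 reg=5
step 8: T1 LOAD ⇒ load; ctr=6 reg=6
step 9: T1 CAS ⇒ ok; ctr=7 reg=6
step 10: T3 CAS ⇒ retry; ctr=7 reg=5
Mismatch at 7.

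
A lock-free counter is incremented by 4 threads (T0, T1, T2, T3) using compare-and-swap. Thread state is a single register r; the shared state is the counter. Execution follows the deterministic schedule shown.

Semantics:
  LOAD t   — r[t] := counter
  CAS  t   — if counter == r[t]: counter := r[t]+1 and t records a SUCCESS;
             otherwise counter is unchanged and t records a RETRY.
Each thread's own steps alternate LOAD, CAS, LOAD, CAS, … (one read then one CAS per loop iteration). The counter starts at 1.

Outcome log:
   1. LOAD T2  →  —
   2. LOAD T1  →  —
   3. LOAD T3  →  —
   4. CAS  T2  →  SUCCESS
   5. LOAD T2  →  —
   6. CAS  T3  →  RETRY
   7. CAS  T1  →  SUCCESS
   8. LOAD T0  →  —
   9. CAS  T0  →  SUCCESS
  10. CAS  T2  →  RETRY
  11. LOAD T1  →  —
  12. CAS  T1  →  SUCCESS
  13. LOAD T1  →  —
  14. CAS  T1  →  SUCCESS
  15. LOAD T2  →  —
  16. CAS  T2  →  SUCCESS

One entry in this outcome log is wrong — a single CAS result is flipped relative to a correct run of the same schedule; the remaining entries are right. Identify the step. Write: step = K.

Reference trace:
[1] T2.load  rd  (counter 1, T2.r 1)
[2] T1.load  rd  (counter 1, T1.r 1)
[3] T3.load  rd  (counter 1, T3.r 1)
[4] T2.cas  hit  (counter 2, T2.r 1)
[5] T2.load  rd  (counter 2, T2.r 2)
[6] T3.cas  miss  (counter 2, T3.r 1)
[7] T1.cas  miss  (counter 2, T1.r 1)
[8] T0.load  rd  (counter 2, T0.r 2)
[9] T0.cas  hit  (counter 3, T0.r 2)
[10] T2.cas  miss  (counter 3, T2.r 2)
[11] T1.load  rd  (counter 3, T1.r 3)
[12] T1.cas  hit  (counter 4, T1.r 3)
[13] T1.load  rd  (counter 4, T1.r 4)
[14] T1.cas  hit  (counter 5, T1.r 4)
[15] T2.load  rd  (counter 5, T2.r 5)
[16] T2.cas  hit  (counter 6, T2.r 5)
Flip is step 7.

step = 7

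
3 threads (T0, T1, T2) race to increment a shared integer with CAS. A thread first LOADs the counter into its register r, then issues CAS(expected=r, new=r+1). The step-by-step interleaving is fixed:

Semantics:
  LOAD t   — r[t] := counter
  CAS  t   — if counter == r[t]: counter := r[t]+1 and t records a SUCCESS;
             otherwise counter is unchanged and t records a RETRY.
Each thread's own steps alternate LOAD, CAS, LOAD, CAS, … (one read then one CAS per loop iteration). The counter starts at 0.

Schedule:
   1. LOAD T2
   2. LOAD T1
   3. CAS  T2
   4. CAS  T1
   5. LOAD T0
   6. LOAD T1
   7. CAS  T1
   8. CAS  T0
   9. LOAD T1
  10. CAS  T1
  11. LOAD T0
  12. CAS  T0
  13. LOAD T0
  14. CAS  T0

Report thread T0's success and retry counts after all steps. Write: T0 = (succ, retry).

T0 = (2, 1)

#1 T2 reads 0
#2 T1 reads 0
#3 T2 CAS(0→1) writes; counter now 1
#4 T1 CAS(0→1) fails; counter now 1
#5 T0 reads 1
#6 T1 reads 1
#7 T1 CAS(1→2) writes; counter now 2
#8 T0 CAS(1→2) fails; counter now 2
#9 T1 reads 2
#10 T1 CAS(2→3) writes; counter now 3
#11 T0 reads 3
#12 T0 CAS(3→4) writes; counter now 4
#13 T0 reads 4
#14 T0 CAS(4→5) writes; counter now 5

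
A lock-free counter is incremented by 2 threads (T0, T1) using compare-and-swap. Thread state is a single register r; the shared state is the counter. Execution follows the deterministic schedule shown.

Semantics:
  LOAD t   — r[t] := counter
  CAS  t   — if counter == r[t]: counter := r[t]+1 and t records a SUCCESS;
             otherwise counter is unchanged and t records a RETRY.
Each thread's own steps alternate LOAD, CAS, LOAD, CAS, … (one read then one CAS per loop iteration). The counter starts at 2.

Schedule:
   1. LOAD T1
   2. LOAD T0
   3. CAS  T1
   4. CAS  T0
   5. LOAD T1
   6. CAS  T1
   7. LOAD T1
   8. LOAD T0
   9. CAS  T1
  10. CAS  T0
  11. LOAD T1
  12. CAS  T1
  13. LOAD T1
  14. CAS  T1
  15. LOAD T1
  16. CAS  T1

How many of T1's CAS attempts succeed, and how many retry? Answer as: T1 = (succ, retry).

step 1: T1 LOAD ⇒ load; ctr=2 reg=2
step 2: T0 LOAD ⇒ load; ctr=2 reg=2
step 3: T1 CAS ⇒ ok; ctr=3 reg=2
step 4: T0 CAS ⇒ retry; ctr=3 reg=2
step 5: T1 LOAD ⇒ load; ctr=3 reg=3
step 6: T1 CAS ⇒ ok; ctr=4 reg=3
step 7: T1 LOAD ⇒ load; ctr=4 reg=4
step 8: T0 LOAD ⇒ load; ctr=4 reg=4
step 9: T1 CAS ⇒ ok; ctr=5 reg=4
step 10: T0 CAS ⇒ retry; ctr=5 reg=4
step 11: T1 LOAD ⇒ load; ctr=5 reg=5
step 12: T1 CAS ⇒ ok; ctr=6 reg=5
step 13: T1 LOAD ⇒ load; ctr=6 reg=6
step 14: T1 CAS ⇒ ok; ctr=7 reg=6
step 15: T1 LOAD ⇒ load; ctr=7 reg=7
step 16: T1 CAS ⇒ ok; ctr=8 reg=7

T1 = (6, 0)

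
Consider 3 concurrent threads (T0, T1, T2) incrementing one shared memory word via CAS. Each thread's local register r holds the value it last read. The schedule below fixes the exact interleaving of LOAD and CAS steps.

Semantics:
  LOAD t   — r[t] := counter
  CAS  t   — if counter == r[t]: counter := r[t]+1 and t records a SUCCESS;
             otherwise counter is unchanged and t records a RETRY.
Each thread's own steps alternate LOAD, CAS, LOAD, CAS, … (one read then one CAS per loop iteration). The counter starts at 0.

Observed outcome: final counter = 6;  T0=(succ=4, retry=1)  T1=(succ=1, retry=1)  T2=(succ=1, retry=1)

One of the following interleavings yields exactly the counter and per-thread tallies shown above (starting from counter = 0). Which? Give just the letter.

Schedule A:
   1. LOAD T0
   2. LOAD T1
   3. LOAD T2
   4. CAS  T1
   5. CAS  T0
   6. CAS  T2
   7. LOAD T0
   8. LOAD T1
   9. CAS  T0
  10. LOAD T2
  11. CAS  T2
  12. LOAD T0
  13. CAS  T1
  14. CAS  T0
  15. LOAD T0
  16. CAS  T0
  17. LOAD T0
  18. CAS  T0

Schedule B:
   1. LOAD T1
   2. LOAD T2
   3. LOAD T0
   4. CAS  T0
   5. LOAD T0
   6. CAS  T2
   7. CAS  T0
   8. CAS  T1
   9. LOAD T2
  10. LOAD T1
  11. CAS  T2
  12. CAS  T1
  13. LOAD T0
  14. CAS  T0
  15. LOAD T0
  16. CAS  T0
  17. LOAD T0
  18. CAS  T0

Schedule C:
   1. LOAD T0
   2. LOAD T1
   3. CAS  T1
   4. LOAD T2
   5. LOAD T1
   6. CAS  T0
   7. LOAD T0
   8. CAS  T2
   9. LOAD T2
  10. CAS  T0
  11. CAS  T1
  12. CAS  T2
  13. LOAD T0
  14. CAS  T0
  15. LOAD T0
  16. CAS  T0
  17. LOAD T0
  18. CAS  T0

A

Tracing schedule A:
1. LOAD T0 → mem=0 r[T0]=0 [LOAD]
2. LOAD T1 → mem=0 r[T1]=0 [LOAD]
3. LOAD T2 → mem=0 r[T2]=0 [LOAD]
4. CAS T1 → mem=1 r[T1]=0 [OK]
5. CAS T0 → mem=1 r[T0]=0 [RETRY]
6. CAS T2 → mem=1 r[T2]=0 [RETRY]
7. LOAD T0 → mem=1 r[T0]=1 [LOAD]
8. LOAD T1 → mem=1 r[T1]=1 [LOAD]
9. CAS T0 → mem=2 r[T0]=1 [OK]
10. LOAD T2 → mem=2 r[T2]=2 [LOAD]
11. CAS T2 → mem=3 r[T2]=2 [OK]
12. LOAD T0 → mem=3 r[T0]=3 [LOAD]
13. CAS T1 → mem=3 r[T1]=1 [RETRY]
14. CAS T0 → mem=4 r[T0]=3 [OK]
15. LOAD T0 → mem=4 r[T0]=4 [LOAD]
16. CAS T0 → mem=5 r[T0]=4 [OK]
17. LOAD T0 → mem=5 r[T0]=5 [LOAD]
18. CAS T0 → mem=6 r[T0]=5 [OK]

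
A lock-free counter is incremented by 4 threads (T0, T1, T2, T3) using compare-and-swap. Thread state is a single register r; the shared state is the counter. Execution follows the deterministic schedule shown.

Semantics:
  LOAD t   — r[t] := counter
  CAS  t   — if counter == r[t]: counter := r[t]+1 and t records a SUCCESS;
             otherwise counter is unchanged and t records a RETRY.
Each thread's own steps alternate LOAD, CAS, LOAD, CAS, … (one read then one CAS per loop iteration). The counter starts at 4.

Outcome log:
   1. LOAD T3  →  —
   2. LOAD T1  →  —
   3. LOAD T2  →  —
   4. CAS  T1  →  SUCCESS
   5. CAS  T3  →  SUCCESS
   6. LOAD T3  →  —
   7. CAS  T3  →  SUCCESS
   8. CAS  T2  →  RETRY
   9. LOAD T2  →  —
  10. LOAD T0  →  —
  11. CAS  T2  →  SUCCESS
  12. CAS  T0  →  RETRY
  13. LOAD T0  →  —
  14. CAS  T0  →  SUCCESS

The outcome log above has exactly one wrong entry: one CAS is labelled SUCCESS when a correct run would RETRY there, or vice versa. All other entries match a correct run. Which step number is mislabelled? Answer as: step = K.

Re-executing:
#1 T3 reads 4
#2 T1 reads 4
#3 T2 reads 4
#4 T1 CAS(4→5) writes; counter now 5
#5 T3 CAS(4→5) fails; counter now 5
#6 T3 reads 5
#7 T3 CAS(5→6) writes; counter now 6
#8 T2 CAS(4→5) fails; counter now 6
#9 T2 reads 6
#10 T0 reads 6
#11 T2 CAS(6→7) writes; counter now 7
#12 T0 CAS(6→7) fails; counter now 7
#13 T0 reads 7
#14 T0 CAS(7→8) writes; counter now 8
Mismatch at 5.

step = 5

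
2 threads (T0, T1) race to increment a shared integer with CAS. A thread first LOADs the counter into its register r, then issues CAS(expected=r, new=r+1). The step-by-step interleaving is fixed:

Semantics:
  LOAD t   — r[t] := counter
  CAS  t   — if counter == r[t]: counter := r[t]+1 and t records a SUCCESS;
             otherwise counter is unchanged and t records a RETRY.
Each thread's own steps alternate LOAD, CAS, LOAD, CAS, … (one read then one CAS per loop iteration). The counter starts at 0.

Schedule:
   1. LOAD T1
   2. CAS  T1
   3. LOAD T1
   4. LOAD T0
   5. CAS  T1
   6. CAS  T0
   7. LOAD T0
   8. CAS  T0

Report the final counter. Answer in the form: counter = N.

   1) LOAD T1:  M=0  r_T1=0
   2) CAS  T1:  M=1  r_T1=0 ✓
   3) LOAD T1:  M=1  r_T1=1
   4) LOAD T0:  M=1  r_T0=1
   5) CAS  T1:  M=2  r_T1=1 ✓
   6) CAS  T0:  M=2  r_T0=1 ✗
   7) LOAD T0:  M=2  r_T0=2
   8) CAS  T0:  M=3  r_T0=2 ✓

counter = 3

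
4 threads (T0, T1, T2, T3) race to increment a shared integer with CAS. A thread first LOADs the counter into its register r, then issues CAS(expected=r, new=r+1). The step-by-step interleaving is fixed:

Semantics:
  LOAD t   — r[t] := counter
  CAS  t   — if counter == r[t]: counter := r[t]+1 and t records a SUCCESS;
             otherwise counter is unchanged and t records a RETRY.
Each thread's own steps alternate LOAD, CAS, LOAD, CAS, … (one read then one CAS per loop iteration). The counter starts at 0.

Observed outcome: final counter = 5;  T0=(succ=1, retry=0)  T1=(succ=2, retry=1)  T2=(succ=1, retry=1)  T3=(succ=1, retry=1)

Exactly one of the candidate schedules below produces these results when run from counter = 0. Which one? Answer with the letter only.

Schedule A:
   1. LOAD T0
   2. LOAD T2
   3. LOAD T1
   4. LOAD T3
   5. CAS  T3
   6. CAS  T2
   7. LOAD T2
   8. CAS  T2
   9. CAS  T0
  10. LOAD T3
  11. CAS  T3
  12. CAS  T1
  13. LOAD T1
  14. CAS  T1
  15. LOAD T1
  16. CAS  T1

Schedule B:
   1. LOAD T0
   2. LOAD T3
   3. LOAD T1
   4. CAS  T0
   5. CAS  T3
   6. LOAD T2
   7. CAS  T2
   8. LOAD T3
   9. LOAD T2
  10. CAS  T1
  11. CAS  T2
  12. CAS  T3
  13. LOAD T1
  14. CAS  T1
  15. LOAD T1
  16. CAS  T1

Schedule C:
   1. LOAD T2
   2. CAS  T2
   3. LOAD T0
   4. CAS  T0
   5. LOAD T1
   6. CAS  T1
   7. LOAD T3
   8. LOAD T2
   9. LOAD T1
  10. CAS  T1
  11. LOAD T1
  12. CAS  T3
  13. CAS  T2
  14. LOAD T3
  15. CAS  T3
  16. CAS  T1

C

Simulating candidate C:
#1 T2 reads 0
#2 T2 CAS(0→1) writes; counter now 1
#3 T0 reads 1
#4 T0 CAS(1→2) writes; counter now 2
#5 T1 reads 2
#6 T1 CAS(2→3) writes; counter now 3
#7 T3 reads 3
#8 T2 reads 3
#9 T1 reads 3
#10 T1 CAS(3→4) writes; counter now 4
#11 T1 reads 4
#12 T3 CAS(3→4) fails; counter now 4
#13 T2 CAS(3→4) fails; counter now 4
#14 T3 reads 4
#15 T3 CAS(4→5) writes; counter now 5
#16 T1 CAS(4→5) fails; counter now 5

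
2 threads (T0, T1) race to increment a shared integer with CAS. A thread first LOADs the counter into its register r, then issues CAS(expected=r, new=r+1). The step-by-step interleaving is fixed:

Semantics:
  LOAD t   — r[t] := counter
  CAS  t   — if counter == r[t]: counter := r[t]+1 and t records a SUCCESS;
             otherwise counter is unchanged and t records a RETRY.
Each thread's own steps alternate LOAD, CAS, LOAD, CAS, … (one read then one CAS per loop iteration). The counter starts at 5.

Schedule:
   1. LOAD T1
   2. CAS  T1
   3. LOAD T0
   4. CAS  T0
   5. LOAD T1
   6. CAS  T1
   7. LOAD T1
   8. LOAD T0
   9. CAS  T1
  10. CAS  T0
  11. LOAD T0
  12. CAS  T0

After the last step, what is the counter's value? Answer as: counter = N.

counter = 10

   1) LOAD T1:  M=5  r_T1=5
   2) CAS  T1:  M=6  r_T1=5 ✓
   3) LOAD T0:  M=6  r_T0=6
   4) CAS  T0:  M=7  r_T0=6 ✓
   5) LOAD T1:  M=7  r_T1=7
   6) CAS  T1:  M=8  r_T1=7 ✓
   7) LOAD T1:  M=8  r_T1=8
   8) LOAD T0:  M=8  r_T0=8
   9) CAS  T1:  M=9  r_T1=8 ✓
  10) CAS  T0:  M=9  r_T0=8 ✗
  11) LOAD T0:  M=9  r_T0=9
  12) CAS  T0:  M=10  r_T0=9 ✓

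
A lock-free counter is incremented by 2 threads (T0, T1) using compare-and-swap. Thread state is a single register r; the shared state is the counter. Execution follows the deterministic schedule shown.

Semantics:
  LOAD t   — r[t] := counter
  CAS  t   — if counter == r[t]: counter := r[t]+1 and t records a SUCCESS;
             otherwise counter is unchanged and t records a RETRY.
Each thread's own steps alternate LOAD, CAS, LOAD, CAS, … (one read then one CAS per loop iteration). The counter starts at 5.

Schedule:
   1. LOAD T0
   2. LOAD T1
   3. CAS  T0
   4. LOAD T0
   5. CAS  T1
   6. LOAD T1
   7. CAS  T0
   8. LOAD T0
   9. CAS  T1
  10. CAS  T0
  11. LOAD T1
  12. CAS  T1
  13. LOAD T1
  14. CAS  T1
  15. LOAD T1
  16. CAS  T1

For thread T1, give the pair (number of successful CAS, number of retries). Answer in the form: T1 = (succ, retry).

#1 T0 reads 5
#2 T1 reads 5
#3 T0 CAS(5→6) writes; counter now 6
#4 T0 reads 6
#5 T1 CAS(5→6) fails; counter now 6
#6 T1 reads 6
#7 T0 CAS(6→7) writes; counter now 7
#8 T0 reads 7
#9 T1 CAS(6→7) fails; counter now 7
#10 T0 CAS(7→8) writes; counter now 8
#11 T1 reads 8
#12 T1 CAS(8→9) writes; counter now 9
#13 T1 reads 9
#14 T1 CAS(9→10) writes; counter now 10
#15 T1 reads 10
#16 T1 CAS(10→11) writes; counter now 11

T1 = (3, 2)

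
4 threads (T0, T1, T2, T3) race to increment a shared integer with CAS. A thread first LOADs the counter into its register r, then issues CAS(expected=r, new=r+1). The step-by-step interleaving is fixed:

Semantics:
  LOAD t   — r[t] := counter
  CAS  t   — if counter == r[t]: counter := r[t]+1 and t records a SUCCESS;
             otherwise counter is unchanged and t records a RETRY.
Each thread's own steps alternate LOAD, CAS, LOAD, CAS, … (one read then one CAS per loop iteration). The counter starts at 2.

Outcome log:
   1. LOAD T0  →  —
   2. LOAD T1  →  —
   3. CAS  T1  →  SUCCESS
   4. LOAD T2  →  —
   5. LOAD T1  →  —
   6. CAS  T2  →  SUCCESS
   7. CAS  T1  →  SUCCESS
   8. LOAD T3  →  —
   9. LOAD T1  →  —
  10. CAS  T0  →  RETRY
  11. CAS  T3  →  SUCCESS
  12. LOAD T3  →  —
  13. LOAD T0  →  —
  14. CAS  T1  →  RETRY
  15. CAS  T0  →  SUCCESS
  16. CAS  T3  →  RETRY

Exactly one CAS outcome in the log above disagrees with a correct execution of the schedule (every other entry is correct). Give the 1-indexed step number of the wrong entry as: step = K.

Reference trace:
step 1: T0 LOAD ⇒ load; ctr=2 reg=2
step 2: T1 LOAD ⇒ load; ctr=2 reg=2
step 3: T1 CAS ⇒ ok; ctr=3 reg=2
step 4: T2 LOAD ⇒ load; ctr=3 reg=3
step 5: T1 LOAD ⇒ load; ctr=3 reg=3
step 6: T2 CAS ⇒ ok; ctr=4 reg=3
step 7: T1 CAS ⇒ retry; ctr=4 reg=3
step 8: T3 LOAD ⇒ load; ctr=4 reg=4
step 9: T1 LOAD ⇒ load; ctr=4 reg=4
step 10: T0 CAS ⇒ retry; ctr=4 reg=2
step 11: T3 CAS ⇒ ok; ctr=5 reg=4
step 12: T3 LOAD ⇒ load; ctr=5 reg=5
step 13: T0 LOAD ⇒ load; ctr=5 reg=5
step 14: T1 CAS ⇒ retry; ctr=5 reg=4
step 15: T0 CAS ⇒ ok; ctr=6 reg=5
step 16: T3 CAS ⇒ retry; ctr=6 reg=5
Mismatch at 7.

step = 7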